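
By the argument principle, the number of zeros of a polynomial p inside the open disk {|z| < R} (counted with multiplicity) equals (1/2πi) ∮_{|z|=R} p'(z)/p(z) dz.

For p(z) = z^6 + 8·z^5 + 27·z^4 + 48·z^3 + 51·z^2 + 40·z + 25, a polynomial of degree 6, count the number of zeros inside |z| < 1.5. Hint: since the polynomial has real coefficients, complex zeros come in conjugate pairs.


The zeros of p are: (-2 + 1i), (-2 - 1i), (-2 + 1i), (-2 - 1i), (0 + 1i), (0 - 1i).
Their magnitudes are: 2.236, 2.236, 2.236, 2.236, 1, 1.
Zeros with |z| < R = 1.5: (0 + 1i), (0 - 1i).
Count = 2.
By the argument principle, (1/2πi) ∮_{|z|=R} p'(z)/p(z) dz equals exactly this count.

Number of zeros inside |z| < 1.5: 2.


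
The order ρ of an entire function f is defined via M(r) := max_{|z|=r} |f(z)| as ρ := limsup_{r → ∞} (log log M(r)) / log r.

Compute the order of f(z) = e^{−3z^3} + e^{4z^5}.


Each summand is entire of order 3 and 5 respectively (as in the single-exponential case). The order of a sum is at most the max of the orders, so ρ ≤ 5. For the lower bound: on |z|=r choose arg z so that 4z^5 is real positive; then |e^{4z^5}| = e^{4r^5} while |e^{-3z^3}| ≤ e^{3r^3} = o(e^{4r^5}). So |f| ≥ e^{4r^5}(1 − o(1)) and ρ ≥ 5. Hence ρ = max(3, 5) = 5.
Therefore ρ = 5.

Order ρ = 5.


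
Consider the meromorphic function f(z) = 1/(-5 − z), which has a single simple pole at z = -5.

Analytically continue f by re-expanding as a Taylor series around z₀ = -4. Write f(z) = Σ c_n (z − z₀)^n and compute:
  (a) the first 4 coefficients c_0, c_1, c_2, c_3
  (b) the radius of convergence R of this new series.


Let w = z − z₀, so z = z₀ + w.
Then -5 − z = -5 − (z₀ + w) = (-5 − z₀) − w = -1 − w.
f(z) = 1/(-1 − w) = (1/(-1)) · 1/(1 − w/(-1)) = Σ_{n≥0} w^n / (-1)^(n+1).
So c_n = 1/(-1)^(n+1):
  c_0 = 1/(-1)^1 = -1.
  c_1 = 1/(-1)^2 = 1.
  c_2 = 1/(-1)^3 = -1.
  c_3 = 1/(-1)^4 = 1.
The series is valid for |w/d| < 1, i.e. |z − z₀| < |d|.
Radius of convergence: R = |-5 − z₀| = |-1| = 1 (distance from z₀ to the singularity z = -5).

c_0 = -1, c_1 = 1, c_2 = -1, c_3 = 1; R = 1.


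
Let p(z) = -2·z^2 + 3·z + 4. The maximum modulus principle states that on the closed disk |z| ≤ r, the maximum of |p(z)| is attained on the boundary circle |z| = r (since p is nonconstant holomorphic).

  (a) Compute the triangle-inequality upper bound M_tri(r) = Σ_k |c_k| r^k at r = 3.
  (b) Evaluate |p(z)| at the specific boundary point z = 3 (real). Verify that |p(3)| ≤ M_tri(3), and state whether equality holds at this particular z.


Coefficients: c_0 = 4, c_1 = 3, c_2 = -2. Radius r = 3.
Part (a). Triangle bound: M_tri(r) = Σ_k |c_k| r^k
  = |4|·3^0 + |3|·3^1 + |-2|·3^2
  = 4 + 9 + 18 = 31.
This bounds M(r) := max_{|z|=r} |p(z)| from above; equality holds iff all terms c_k z^k can be made to align in phase at a single z on |z|=r.
Part (b). At z = 3 (real, on the circle |z| = r):
  p(3) = (4)·3^0 + (3)·3^1 + (-2)·3^2 = -5.
  |p(3)| = 5.
Check: |p(3)| = 5 ≤ 31 = M_tri(3). ✓ Equality does not hold at z = 3 (the coefficients have mixed signs, so the terms do not all align in phase there).

M_tri(3) = 31; |p(3)| = 5; equality at z=3: no.


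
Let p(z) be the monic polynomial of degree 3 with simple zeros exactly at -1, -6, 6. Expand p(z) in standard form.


The polynomial is p(z) = ∏_{α ∈ S} (z − α), where S = {-1, -6, 6}.
Expanding the product yields: p(z) = z^3 + z^2 -36·z -36.
The resulting polynomial has degree 3 and real coefficients as required.

p(z) = z^3 + z^2 -36·z -36.


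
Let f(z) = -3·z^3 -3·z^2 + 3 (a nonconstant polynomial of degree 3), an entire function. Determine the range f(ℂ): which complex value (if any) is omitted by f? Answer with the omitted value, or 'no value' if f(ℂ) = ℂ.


Little Picard bounds the complement of f(ℂ) to at most one point.
For every w ∈ ℂ, the equation p(z) − w = 0 is a nonconstant polynomial in z and hence has at least one root by the fundamental theorem of algebra. So p is surjective onto ℂ, omitting no value.

Omitted value: no value.


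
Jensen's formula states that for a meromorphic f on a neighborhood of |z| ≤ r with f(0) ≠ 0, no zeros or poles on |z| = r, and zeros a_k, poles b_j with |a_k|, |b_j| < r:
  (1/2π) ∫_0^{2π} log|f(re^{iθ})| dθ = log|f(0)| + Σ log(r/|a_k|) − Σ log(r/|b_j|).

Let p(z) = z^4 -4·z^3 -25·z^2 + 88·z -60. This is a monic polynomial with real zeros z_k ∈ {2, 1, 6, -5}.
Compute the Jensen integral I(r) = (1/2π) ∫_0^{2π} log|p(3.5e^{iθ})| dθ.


Zeros: -5, 1, 2, 6; r = 3.5.
Inside |z| < r: 1, 2. Outside (|z| ≥ r): -5, 6.
p(0) = -60, so log|p(0)| = log(60) = 4.0943.
Apply Jensen: I(r) = log|p(0)| + Σ_k log(r/|z_k|), summed over zeros inside |z| < r.
  log(r/|z_k|) for z_k = 2: log(3.5/2) = 0.5596
  log(r/|z_k|) for z_k = 1: log(3.5/1) = 1.2528
  Outside zeros (-5, 6) contribute nothing to the Jensen sum.
Sum over inside zeros: 1.8124.
I(r) = log|p(0)| + (inside sum) = 4.0943 + 1.8124 = 5.9067.
Note: since some zeros are outside |z| ≤ r, the simplified n·log(r) form does NOT apply — only the inside zeros contribute.

I(r) ≈ 5.9067.


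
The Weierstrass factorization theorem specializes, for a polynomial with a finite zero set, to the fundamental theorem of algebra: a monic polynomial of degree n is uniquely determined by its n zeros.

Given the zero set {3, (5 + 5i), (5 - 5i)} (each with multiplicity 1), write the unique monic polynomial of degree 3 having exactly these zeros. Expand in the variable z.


The polynomial is p(z) = ∏_{α ∈ S} (z − α), where S = {3, (5 + 5i), (5 - 5i)}.
Expanding the product yields: p(z) = z^3 -13·z^2 + 80·z -150.
Note conjugate pairs combine to real quadratics: (z − (5+5i))(z − (5−5i)) = z² − 10z + 50.
The resulting polynomial has degree 3 and real coefficients as required.

p(z) = z^3 -13·z^2 + 80·z -150.


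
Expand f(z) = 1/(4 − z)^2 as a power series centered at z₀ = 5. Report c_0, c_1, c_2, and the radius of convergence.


Let w = z − z₀, so z = z₀ + w.
Then 4 − z = 4 − (z₀ + w) = (4 − z₀) − w = -1 − w.
f(z) = 1/(-1 − w)^2 = (1/(-1)^2) · (1 − w/(-1))^{−2}.
By the binomial series (1−u)^{−2} = Σ_{n≥0} C(n+1, 1) u^n for |u|<1, with u = w/(-1):
  c_n = C(n+1, 1) / (-1)^(n+2).
  c_0 = 1/(-1)^2 = 1.
  c_1 = 2/(-1)^3 = -2.
  c_2 = 3/(-1)^4 = 3.
The series is valid for |w/d| < 1, i.e. |z − z₀| < |d|.
Radius of convergence: R = |4 − z₀| = |-1| = 1 (distance from z₀ to the singularity z = 4).

c_0 = 1, c_1 = -2, c_2 = 3; R = 1.


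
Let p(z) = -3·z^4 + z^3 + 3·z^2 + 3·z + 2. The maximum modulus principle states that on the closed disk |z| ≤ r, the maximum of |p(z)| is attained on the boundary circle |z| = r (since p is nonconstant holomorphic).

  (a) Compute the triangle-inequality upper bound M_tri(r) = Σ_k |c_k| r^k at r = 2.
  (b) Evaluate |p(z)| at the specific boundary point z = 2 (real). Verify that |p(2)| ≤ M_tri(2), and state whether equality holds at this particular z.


Coefficients: c_0 = 2, c_1 = 3, c_2 = 3, c_3 = 1, c_4 = -3. Radius r = 2.
Part (a). Triangle bound: M_tri(r) = Σ_k |c_k| r^k
  = |2|·2^0 + |3|·2^1 + |3|·2^2 + |1|·2^3 + |-3|·2^4
  = 2 + 6 + 12 + 8 + 48 = 76.
This bounds M(r) := max_{|z|=r} |p(z)| from above; equality holds iff all terms c_k z^k can be made to align in phase at a single z on |z|=r.
Part (b). At z = 2 (real, on the circle |z| = r):
  p(2) = (2)·2^0 + (3)·2^1 + (3)·2^2 + (1)·2^3 + (-3)·2^4 = -20.
  |p(2)| = 20.
Check: |p(2)| = 20 ≤ 76 = M_tri(2). ✓ Equality does not hold at z = 2 (the coefficients have mixed signs, so the terms do not all align in phase there).

M_tri(2) = 76; |p(2)| = 20; equality at z=2: no.


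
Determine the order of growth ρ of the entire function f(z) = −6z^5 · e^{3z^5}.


M(r) = max_{|z|=r} |-6|·|z|^5·|e^{3z^5}| = 6·r^5 · e^{3r^5} (the factors attain their maxima compatibly on |z|=r). Then log M(r) = log 6 + 5·log r + 3r^5, dominated by the last term, so log log M(r) ~ 5·log r. The polynomial factor -6z^5 contributes only a log r term and does not affect the order. ρ = 5.
Therefore ρ = 5.

Order ρ = 5.


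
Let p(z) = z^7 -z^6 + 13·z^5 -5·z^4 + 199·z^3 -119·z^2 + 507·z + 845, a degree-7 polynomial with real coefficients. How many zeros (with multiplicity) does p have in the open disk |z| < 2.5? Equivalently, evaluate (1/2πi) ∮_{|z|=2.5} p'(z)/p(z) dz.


The zeros of p are: (1 + 2i), (1 - 2i), (-2 + 3i), (-2 - 3i), -1, (2 + 3i), (2 - 3i).
Their magnitudes are: 2.236, 2.236, 3.606, 3.606, 1, 3.606, 3.606.
Zeros with |z| < R = 2.5: (1 + 2i), (1 - 2i), -1.
Count = 3.
By the argument principle, (1/2πi) ∮_{|z|=R} p'(z)/p(z) dz equals exactly this count.

Number of zeros inside |z| < 2.5: 3.


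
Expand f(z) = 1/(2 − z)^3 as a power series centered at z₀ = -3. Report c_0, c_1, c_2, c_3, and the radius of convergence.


Let w = z − z₀, so z = z₀ + w.
Then 2 − z = 2 − (z₀ + w) = (2 − z₀) − w = 5 − w.
f(z) = 1/(5 − w)^3 = (1/(5)^3) · (1 − w/(5))^{−3}.
By the binomial series (1−u)^{−3} = Σ_{n≥0} C(n+2, 2) u^n for |u|<1, with u = w/(5):
  c_n = C(n+2, 2) / (5)^(n+3).
  c_0 = 1/(5)^3 = 1/125.
  c_1 = 3/(5)^4 = 3/625.
  c_2 = 6/(5)^5 = 6/3125.
  c_3 = 10/(5)^6 = 2/3125.
The series is valid for |w/d| < 1, i.e. |z − z₀| < |d|.
Radius of convergence: R = |2 − z₀| = |5| = 5 (distance from z₀ to the singularity z = 2).

c_0 = 1/125, c_1 = 3/625, c_2 = 6/3125, c_3 = 2/3125; R = 5.


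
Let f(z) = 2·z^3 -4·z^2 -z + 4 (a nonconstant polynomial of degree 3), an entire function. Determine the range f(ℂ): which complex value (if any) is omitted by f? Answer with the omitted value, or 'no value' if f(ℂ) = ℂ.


Little Picard bounds the complement of f(ℂ) to at most one point.
For every w ∈ ℂ, the equation p(z) − w = 0 is a nonconstant polynomial in z and hence has at least one root by the fundamental theorem of algebra. So p is surjective onto ℂ, omitting no value.

Omitted value: no value.


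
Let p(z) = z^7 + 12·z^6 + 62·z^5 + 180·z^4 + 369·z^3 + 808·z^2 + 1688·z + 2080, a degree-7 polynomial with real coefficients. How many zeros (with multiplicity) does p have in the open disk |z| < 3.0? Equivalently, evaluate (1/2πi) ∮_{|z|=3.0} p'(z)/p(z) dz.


The zeros of p are: (1 + 2i), (1 - 2i), (-2 + 2i), (-2 - 2i), (-3 + 2i), (-3 - 2i), -4.
Their magnitudes are: 2.236, 2.236, 2.828, 2.828, 3.606, 3.606, 4.
Zeros with |z| < R = 3.0: (1 + 2i), (1 - 2i), (-2 + 2i), (-2 - 2i).
Count = 4.
By the argument principle, (1/2πi) ∮_{|z|=R} p'(z)/p(z) dz equals exactly this count.

Number of zeros inside |z| < 3.0: 4.


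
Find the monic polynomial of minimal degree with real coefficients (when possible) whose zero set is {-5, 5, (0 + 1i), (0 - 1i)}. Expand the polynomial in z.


The polynomial is p(z) = ∏_{α ∈ S} (z − α), where S = {-5, 5, (0 + 1i), (0 - 1i)}.
Expanding the product yields: p(z) = z^4 -24·z^2 -25.
Note conjugate pairs combine to real quadratics: (z − (0+1i))(z − (0−1i)) = z² + 1.
The resulting polynomial has degree 4 and real coefficients as required.

p(z) = z^4 -24·z^2 -25.


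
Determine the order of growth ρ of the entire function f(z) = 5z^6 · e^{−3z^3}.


M(r) = max_{|z|=r} |5|·|z|^6·|e^{−3z^3}| = 5·r^6 · e^{3r^3} (the factors attain their maxima compatibly on |z|=r). Then log M(r) = log 5 + 6·log r + 3r^3, dominated by the last term, so log log M(r) ~ 3·log r. The polynomial factor 5z^6 contributes only a log r term and does not affect the order. ρ = 3.
Therefore ρ = 3.

Order ρ = 3.


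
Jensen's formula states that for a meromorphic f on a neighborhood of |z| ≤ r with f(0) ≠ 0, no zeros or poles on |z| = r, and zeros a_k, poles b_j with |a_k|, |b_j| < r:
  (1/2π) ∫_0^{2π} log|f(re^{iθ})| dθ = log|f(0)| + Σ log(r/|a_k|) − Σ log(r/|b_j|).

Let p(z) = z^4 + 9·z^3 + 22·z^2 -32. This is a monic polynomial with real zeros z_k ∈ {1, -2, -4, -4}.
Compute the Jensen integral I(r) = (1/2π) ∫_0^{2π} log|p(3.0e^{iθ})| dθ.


Zeros: -4, -4, -2, 1; r = 3.0.
Inside |z| < r: -2, 1. Outside (|z| ≥ r): -4, -4.
p(0) = -32, so log|p(0)| = log(32) = 3.4657.
Apply Jensen: I(r) = log|p(0)| + Σ_k log(r/|z_k|), summed over zeros inside |z| < r.
  log(r/|z_k|) for z_k = 1: log(3.0/1) = 1.0986
  log(r/|z_k|) for z_k = -2: log(3.0/2) = 0.4055
  Outside zeros (-4, -4) contribute nothing to the Jensen sum.
Sum over inside zeros: 1.5041.
I(r) = log|p(0)| + (inside sum) = 3.4657 + 1.5041 = 4.9698.
Note: since some zeros are outside |z| ≤ r, the simplified n·log(r) form does NOT apply — only the inside zeros contribute.

I(r) ≈ 4.9698.


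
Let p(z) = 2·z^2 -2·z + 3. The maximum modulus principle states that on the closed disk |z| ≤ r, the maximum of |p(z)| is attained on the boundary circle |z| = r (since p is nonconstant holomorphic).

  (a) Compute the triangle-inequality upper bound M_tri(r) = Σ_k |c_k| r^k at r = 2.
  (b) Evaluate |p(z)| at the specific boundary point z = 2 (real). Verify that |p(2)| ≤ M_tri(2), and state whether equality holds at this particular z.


Coefficients: c_0 = 3, c_1 = -2, c_2 = 2. Radius r = 2.
Part (a). Triangle bound: M_tri(r) = Σ_k |c_k| r^k
  = |3|·2^0 + |-2|·2^1 + |2|·2^2
  = 3 + 4 + 8 = 15.
This bounds M(r) := max_{|z|=r} |p(z)| from above; equality holds iff all terms c_k z^k can be made to align in phase at a single z on |z|=r.
Part (b). At z = 2 (real, on the circle |z| = r):
  p(2) = (3)·2^0 + (-2)·2^1 + (2)·2^2 = 7.
  |p(2)| = 7.
Check: |p(2)| = 7 ≤ 15 = M_tri(2). ✓ Equality does not hold at z = 2 (the coefficients have mixed signs, so the terms do not all align in phase there).

M_tri(2) = 15; |p(2)| = 7; equality at z=2: no.


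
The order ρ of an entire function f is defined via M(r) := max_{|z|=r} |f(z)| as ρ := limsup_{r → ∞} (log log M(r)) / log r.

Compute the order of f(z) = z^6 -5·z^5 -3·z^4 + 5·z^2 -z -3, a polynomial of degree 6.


|f(z)| ≤ Σ|c_k|·r^k = O(r^6) as r → ∞. Polynomial growth is O(e^{r^ε}) for every ε > 0 (since r^6/e^{r^ε} → 0), so ρ ≤ ε for all ε > 0, i.e. ρ = 0. Every nonconstant polynomial has order 0.
Therefore ρ = 0.

Order ρ = 0.


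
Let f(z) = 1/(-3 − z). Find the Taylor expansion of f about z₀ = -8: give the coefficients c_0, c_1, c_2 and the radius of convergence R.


Let w = z − z₀, so z = z₀ + w.
Then -3 − z = -3 − (z₀ + w) = (-3 − z₀) − w = 5 − w.
f(z) = 1/(5 − w) = (1/(5)) · 1/(1 − w/(5)) = Σ_{n≥0} w^n / (5)^(n+1).
So c_n = 1/(5)^(n+1):
  c_0 = 1/(5)^1 = 1/5.
  c_1 = 1/(5)^2 = 1/25.
  c_2 = 1/(5)^3 = 1/125.
The series is valid for |w/d| < 1, i.e. |z − z₀| < |d|.
Radius of convergence: R = |-3 − z₀| = |5| = 5 (distance from z₀ to the singularity z = -3).

c_0 = 1/5, c_1 = 1/25, c_2 = 1/125; R = 5.


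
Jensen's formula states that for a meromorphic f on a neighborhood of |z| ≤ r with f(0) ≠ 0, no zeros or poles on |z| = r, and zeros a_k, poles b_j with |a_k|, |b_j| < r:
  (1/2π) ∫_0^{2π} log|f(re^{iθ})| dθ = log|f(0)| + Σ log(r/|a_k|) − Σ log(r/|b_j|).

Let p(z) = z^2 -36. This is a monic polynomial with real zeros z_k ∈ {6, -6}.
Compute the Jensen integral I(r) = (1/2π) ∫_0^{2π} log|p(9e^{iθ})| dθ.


Zeros: -6, 6; r = 9.
Inside |z| < r: -6, 6. Outside (|z| ≥ r): ∅.
p(0) = -36, so log|p(0)| = log(36) = 3.5835.
Apply Jensen: I(r) = log|p(0)| + Σ_k log(r/|z_k|), summed over zeros inside |z| < r.
  log(r/|z_k|) for z_k = 6: log(9/6) = 0.4055
  log(r/|z_k|) for z_k = -6: log(9/6) = 0.4055
Sum over inside zeros: 0.8109.
I(r) = log|p(0)| + (inside sum) = 3.5835 + 0.8109 = 4.3944.
Closed form (all zeros inside, monic): I(r) = n·log(r) = 2·log(9) = 4.3944. ✓

I(r) ≈ 4.3944.


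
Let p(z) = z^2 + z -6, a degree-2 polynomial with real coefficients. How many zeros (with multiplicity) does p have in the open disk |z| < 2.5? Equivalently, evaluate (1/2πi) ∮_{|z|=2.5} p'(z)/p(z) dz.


The zeros of p are: 2, -3.
Their magnitudes are: 2, 3.
Zeros with |z| < R = 2.5: 2.
Count = 1.
By the argument principle, (1/2πi) ∮_{|z|=R} p'(z)/p(z) dz equals exactly this count.

Number of zeros inside |z| < 2.5: 1.


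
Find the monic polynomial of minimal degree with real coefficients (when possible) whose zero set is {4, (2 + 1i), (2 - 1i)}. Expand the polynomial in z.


The polynomial is p(z) = ∏_{α ∈ S} (z − α), where S = {4, (2 + 1i), (2 - 1i)}.
Expanding the product yields: p(z) = z^3 -8·z^2 + 21·z -20.
Note conjugate pairs combine to real quadratics: (z − (2+1i))(z − (2−1i)) = z² − 4z + 5.
The resulting polynomial has degree 3 and real coefficients as required.

p(z) = z^3 -8·z^2 + 21·z -20.


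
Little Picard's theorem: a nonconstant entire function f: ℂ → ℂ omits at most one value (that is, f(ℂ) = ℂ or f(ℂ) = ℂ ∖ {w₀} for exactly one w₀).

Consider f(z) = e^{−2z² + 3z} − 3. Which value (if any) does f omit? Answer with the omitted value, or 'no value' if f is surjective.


Little Picard bounds the complement of f(ℂ) to at most one point.
The exponent g(z) = −2z² + 3z is a nonconstant polynomial, hence surjective onto ℂ. So e^{g(z)} takes every value in {e^w : w ∈ ℂ} = ℂ ∖ {0}. Adding -3 shifts the range to ℂ ∖ {-3}. f omits exactly -3.

Omitted value: -3.


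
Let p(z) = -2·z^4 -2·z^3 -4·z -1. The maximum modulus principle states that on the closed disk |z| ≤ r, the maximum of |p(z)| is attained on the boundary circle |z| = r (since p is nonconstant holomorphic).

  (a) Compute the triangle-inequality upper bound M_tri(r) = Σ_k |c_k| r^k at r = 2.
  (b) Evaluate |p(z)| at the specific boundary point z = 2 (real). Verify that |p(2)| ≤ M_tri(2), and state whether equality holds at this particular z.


Coefficients: c_0 = -1, c_1 = -4, c_2 = 0, c_3 = -2, c_4 = -2. Radius r = 2.
Part (a). Triangle bound: M_tri(r) = Σ_k |c_k| r^k
  = |-1|·2^0 + |-4|·2^1 + |0|·2^2 + |-2|·2^3 + |-2|·2^4
  = 1 + 8 + 0 + 16 + 32 = 57.
This bounds M(r) := max_{|z|=r} |p(z)| from above; equality holds iff all terms c_k z^k can be made to align in phase at a single z on |z|=r.
Part (b). At z = 2 (real, on the circle |z| = r):
  p(2) = (-1)·2^0 + (-4)·2^1 + (0)·2^2 + (-2)·2^3 + (-2)·2^4 = -57.
  |p(2)| = 57.
Since all nonzero coefficients share the same sign, |p(2)| = 57 = M_tri(2); the triangle bound is attained at z = 2, so in fact M(r) = 57.

M_tri(2) = 57; |p(2)| = 57; equality at z=2: yes.


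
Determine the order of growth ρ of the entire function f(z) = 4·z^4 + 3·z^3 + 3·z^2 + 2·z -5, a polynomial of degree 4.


|f(z)| ≤ Σ|c_k|·r^k = O(r^4) as r → ∞. Polynomial growth is O(e^{r^ε}) for every ε > 0 (since r^4/e^{r^ε} → 0), so ρ ≤ ε for all ε > 0, i.e. ρ = 0. Every nonconstant polynomial has order 0.
Therefore ρ = 0.

Order ρ = 0.


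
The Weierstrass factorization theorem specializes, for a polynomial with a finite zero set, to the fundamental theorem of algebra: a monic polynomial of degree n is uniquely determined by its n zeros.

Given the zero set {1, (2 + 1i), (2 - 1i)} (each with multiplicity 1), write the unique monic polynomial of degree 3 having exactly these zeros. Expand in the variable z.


The polynomial is p(z) = ∏_{α ∈ S} (z − α), where S = {1, (2 + 1i), (2 - 1i)}.
Expanding the product yields: p(z) = z^3 -5·z^2 + 9·z -5.
Note conjugate pairs combine to real quadratics: (z − (2+1i))(z − (2−1i)) = z² − 4z + 5.
The resulting polynomial has degree 3 and real coefficients as required.

p(z) = z^3 -5·z^2 + 9·z -5.


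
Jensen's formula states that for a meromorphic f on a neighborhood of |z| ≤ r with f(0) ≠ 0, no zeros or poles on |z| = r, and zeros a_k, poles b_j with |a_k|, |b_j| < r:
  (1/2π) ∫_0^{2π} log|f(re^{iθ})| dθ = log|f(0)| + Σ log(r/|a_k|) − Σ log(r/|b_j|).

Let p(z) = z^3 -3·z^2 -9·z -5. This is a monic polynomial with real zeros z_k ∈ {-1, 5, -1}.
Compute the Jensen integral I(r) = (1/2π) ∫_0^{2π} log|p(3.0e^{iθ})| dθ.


Zeros: -1, -1, 5; r = 3.0.
Inside |z| < r: -1, -1. Outside (|z| ≥ r): 5.
p(0) = -5, so log|p(0)| = log(5) = 1.6094.
Apply Jensen: I(r) = log|p(0)| + Σ_k log(r/|z_k|), summed over zeros inside |z| < r.
  log(r/|z_k|) for z_k = -1: log(3.0/1) = 1.0986
  log(r/|z_k|) for z_k = -1: log(3.0/1) = 1.0986
  Outside zeros (5) contribute nothing to the Jensen sum.
Sum over inside zeros: 2.1972.
I(r) = log|p(0)| + (inside sum) = 1.6094 + 2.1972 = 3.8067.
Note: since some zeros are outside |z| ≤ r, the simplified n·log(r) form does NOT apply — only the inside zeros contribute.

I(r) ≈ 3.8067.


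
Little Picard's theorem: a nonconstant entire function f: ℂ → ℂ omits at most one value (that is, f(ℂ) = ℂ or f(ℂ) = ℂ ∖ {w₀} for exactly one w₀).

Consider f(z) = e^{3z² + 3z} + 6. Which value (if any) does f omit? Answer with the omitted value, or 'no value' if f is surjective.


Little Picard bounds the complement of f(ℂ) to at most one point.
The exponent g(z) = 3z² + 3z is a nonconstant polynomial, hence surjective onto ℂ. So e^{g(z)} takes every value in {e^w : w ∈ ℂ} = ℂ ∖ {0}. Adding 6 shifts the range to ℂ ∖ {6}. f omits exactly 6.

Omitted value: 6.


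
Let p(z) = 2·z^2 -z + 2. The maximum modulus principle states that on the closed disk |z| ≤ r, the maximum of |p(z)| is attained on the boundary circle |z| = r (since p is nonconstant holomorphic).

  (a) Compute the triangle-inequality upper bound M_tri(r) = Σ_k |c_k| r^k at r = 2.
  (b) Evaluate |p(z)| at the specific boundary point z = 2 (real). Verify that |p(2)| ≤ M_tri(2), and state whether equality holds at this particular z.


Coefficients: c_0 = 2, c_1 = -1, c_2 = 2. Radius r = 2.
Part (a). Triangle bound: M_tri(r) = Σ_k |c_k| r^k
  = |2|·2^0 + |-1|·2^1 + |2|·2^2
  = 2 + 2 + 8 = 12.
This bounds M(r) := max_{|z|=r} |p(z)| from above; equality holds iff all terms c_k z^k can be made to align in phase at a single z on |z|=r.
Part (b). At z = 2 (real, on the circle |z| = r):
  p(2) = (2)·2^0 + (-1)·2^1 + (2)·2^2 = 8.
  |p(2)| = 8.
Check: |p(2)| = 8 ≤ 12 = M_tri(2). ✓ Equality does not hold at z = 2 (the coefficients have mixed signs, so the terms do not all align in phase there).

M_tri(2) = 12; |p(2)| = 8; equality at z=2: no.


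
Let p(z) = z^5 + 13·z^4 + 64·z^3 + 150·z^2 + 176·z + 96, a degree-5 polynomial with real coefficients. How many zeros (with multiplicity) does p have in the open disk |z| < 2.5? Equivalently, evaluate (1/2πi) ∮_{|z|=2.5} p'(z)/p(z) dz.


The zeros of p are: (-1 + 1i), (-1 - 1i), -3, -4, -4.
Their magnitudes are: 1.414, 1.414, 3, 4, 4.
Zeros with |z| < R = 2.5: (-1 + 1i), (-1 - 1i).
Count = 2.
By the argument principle, (1/2πi) ∮_{|z|=R} p'(z)/p(z) dz equals exactly this count.

Number of zeros inside |z| < 2.5: 2.


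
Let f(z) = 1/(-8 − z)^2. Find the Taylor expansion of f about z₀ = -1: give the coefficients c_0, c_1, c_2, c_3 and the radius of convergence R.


Let w = z − z₀, so z = z₀ + w.
Then -8 − z = -8 − (z₀ + w) = (-8 − z₀) − w = -7 − w.
f(z) = 1/(-7 − w)^2 = (1/(-7)^2) · (1 − w/(-7))^{−2}.
By the binomial series (1−u)^{−2} = Σ_{n≥0} C(n+1, 1) u^n for |u|<1, with u = w/(-7):
  c_n = C(n+1, 1) / (-7)^(n+2).
  c_0 = 1/(-7)^2 = 1/49.
  c_1 = 2/(-7)^3 = -2/343.
  c_2 = 3/(-7)^4 = 3/2401.
  c_3 = 4/(-7)^5 = -4/16807.
The series is valid for |w/d| < 1, i.e. |z − z₀| < |d|.
Radius of convergence: R = |-8 − z₀| = |-7| = 7 (distance from z₀ to the singularity z = -8).

c_0 = 1/49, c_1 = -2/343, c_2 = 3/2401, c_3 = -4/16807; R = 7.


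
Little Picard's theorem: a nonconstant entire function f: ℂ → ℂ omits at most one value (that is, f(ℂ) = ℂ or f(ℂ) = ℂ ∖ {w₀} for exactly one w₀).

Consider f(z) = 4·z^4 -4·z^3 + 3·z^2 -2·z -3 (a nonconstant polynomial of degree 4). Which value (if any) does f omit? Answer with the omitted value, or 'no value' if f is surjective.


Little Picard bounds the complement of f(ℂ) to at most one point.
For every w ∈ ℂ, the equation p(z) − w = 0 is a nonconstant polynomial in z and hence has at least one root by the fundamental theorem of algebra. So p is surjective onto ℂ, omitting no value.

Omitted value: no value.


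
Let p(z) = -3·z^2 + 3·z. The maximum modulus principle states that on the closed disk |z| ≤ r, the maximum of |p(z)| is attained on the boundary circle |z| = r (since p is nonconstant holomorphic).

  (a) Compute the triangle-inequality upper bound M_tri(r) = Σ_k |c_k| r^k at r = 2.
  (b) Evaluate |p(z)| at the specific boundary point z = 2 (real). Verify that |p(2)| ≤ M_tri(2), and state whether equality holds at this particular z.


Coefficients: c_0 = 0, c_1 = 3, c_2 = -3. Radius r = 2.
Part (a). Triangle bound: M_tri(r) = Σ_k |c_k| r^k
  = |0|·2^0 + |3|·2^1 + |-3|·2^2
  = 0 + 6 + 12 = 18.
This bounds M(r) := max_{|z|=r} |p(z)| from above; equality holds iff all terms c_k z^k can be made to align in phase at a single z on |z|=r.
Part (b). At z = 2 (real, on the circle |z| = r):
  p(2) = (0)·2^0 + (3)·2^1 + (-3)·2^2 = -6.
  |p(2)| = 6.
Check: |p(2)| = 6 ≤ 18 = M_tri(2). ✓ Equality does not hold at z = 2 (the coefficients have mixed signs, so the terms do not all align in phase there).

M_tri(2) = 18; |p(2)| = 6; equality at z=2: no.


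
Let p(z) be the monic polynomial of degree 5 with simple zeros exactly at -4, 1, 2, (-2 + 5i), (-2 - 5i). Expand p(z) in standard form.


The polynomial is p(z) = ∏_{α ∈ S} (z − α), where S = {-4, 1, 2, (-2 + 5i), (-2 - 5i)}.
Expanding the product yields: p(z) = z^5 + 5·z^4 + 23·z^3 -3·z^2 -258·z + 232.
Note conjugate pairs combine to real quadratics: (z − (-2+5i))(z − (-2−5i)) = z² + 4z + 29.
The resulting polynomial has degree 5 and real coefficients as required.

p(z) = z^5 + 5·z^4 + 23·z^3 -3·z^2 -258·z + 232.


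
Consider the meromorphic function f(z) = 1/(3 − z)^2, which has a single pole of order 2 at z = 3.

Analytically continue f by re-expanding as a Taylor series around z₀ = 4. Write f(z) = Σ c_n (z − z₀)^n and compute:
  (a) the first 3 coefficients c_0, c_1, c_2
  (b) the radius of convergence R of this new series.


Let w = z − z₀, so z = z₀ + w.
Then 3 − z = 3 − (z₀ + w) = (3 − z₀) − w = -1 − w.
f(z) = 1/(-1 − w)^2 = (1/(-1)^2) · (1 − w/(-1))^{−2}.
By the binomial series (1−u)^{−2} = Σ_{n≥0} C(n+1, 1) u^n for |u|<1, with u = w/(-1):
  c_n = C(n+1, 1) / (-1)^(n+2).
  c_0 = 1/(-1)^2 = 1.
  c_1 = 2/(-1)^3 = -2.
  c_2 = 3/(-1)^4 = 3.
The series is valid for |w/d| < 1, i.e. |z − z₀| < |d|.
Radius of convergence: R = |3 − z₀| = |-1| = 1 (distance from z₀ to the singularity z = 3).

c_0 = 1, c_1 = -2, c_2 = 3; R = 1.


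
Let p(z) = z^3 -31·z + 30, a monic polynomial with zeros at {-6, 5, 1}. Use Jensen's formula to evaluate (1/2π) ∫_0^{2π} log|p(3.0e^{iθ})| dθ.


Zeros: -6, 1, 5; r = 3.0.
Inside |z| < r: 1. Outside (|z| ≥ r): -6, 5.
p(0) = 30, so log|p(0)| = log(30) = 3.4012.
Apply Jensen: I(r) = log|p(0)| + Σ_k log(r/|z_k|), summed over zeros inside |z| < r.
  log(r/|z_k|) for z_k = 1: log(3.0/1) = 1.0986
  Outside zeros (-6, 5) contribute nothing to the Jensen sum.
Sum over inside zeros: 1.0986.
I(r) = log|p(0)| + (inside sum) = 3.4012 + 1.0986 = 4.4998.
Note: since some zeros are outside |z| ≤ r, the simplified n·log(r) form does NOT apply — only the inside zeros contribute.

I(r) ≈ 4.4998.


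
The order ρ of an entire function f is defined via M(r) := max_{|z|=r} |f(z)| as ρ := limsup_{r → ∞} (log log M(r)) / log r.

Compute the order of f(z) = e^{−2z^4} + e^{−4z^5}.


Each summand is entire of order 4 and 5 respectively (as in the single-exponential case). The order of a sum is at most the max of the orders, so ρ ≤ 5. For the lower bound: on |z|=r choose arg z so that -4z^5 is real positive; then |e^{-4z^5}| = e^{4r^5} while |e^{-2z^4}| ≤ e^{2r^4} = o(e^{4r^5}). So |f| ≥ e^{4r^5}(1 − o(1)) and ρ ≥ 5. Hence ρ = max(4, 5) = 5.
Therefore ρ = 5.

Order ρ = 5.


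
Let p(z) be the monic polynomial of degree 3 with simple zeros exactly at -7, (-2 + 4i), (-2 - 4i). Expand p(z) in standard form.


The polynomial is p(z) = ∏_{α ∈ S} (z − α), where S = {-7, (-2 + 4i), (-2 - 4i)}.
Expanding the product yields: p(z) = z^3 + 11·z^2 + 48·z + 140.
Note conjugate pairs combine to real quadratics: (z − (-2+4i))(z − (-2−4i)) = z² + 4z + 20.
The resulting polynomial has degree 3 and real coefficients as required.

p(z) = z^3 + 11·z^2 + 48·z + 140.


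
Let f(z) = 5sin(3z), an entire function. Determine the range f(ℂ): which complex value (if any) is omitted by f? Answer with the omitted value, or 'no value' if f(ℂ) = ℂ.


Little Picard bounds the complement of f(ℂ) to at most one point.
sin is entire and surjective onto ℂ: for every w ∈ ℂ, sin(ζ) = w has a solution ζ ∈ ℂ (e.g., via the complex inverse arcsin). With ζ = 3z this gives z = ζ/(3). Then 5·sin(3z) takes every value in 5·ℂ = ℂ, and adding 0 is a bijection of ℂ. So f is surjective and omits no value. (Note: only on the real line is sin bounded by [−1, 1].)

Omitted value: no value.


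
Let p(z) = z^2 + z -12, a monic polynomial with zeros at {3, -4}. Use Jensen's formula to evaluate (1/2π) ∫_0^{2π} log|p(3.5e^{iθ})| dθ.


Zeros: -4, 3; r = 3.5.
Inside |z| < r: 3. Outside (|z| ≥ r): -4.
p(0) = -12, so log|p(0)| = log(12) = 2.4849.
Apply Jensen: I(r) = log|p(0)| + Σ_k log(r/|z_k|), summed over zeros inside |z| < r.
  log(r/|z_k|) for z_k = 3: log(3.5/3) = 0.1542
  Outside zeros (-4) contribute nothing to the Jensen sum.
Sum over inside zeros: 0.1542.
I(r) = log|p(0)| + (inside sum) = 2.4849 + 0.1542 = 2.6391.
Note: since some zeros are outside |z| ≤ r, the simplified n·log(r) form does NOT apply — only the inside zeros contribute.

I(r) ≈ 2.6391.


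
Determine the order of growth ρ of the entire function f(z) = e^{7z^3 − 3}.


|e^{7z^3 − 3}| = e^{Re(7·z^3) + -3} ≤ e^{7|z|^3 + -3} = e^{7r^3 + -3} on |z| = r, so ρ ≤ 3. Choosing z on |z|=r so that 7·z^3 is real positive (always possible by picking arg z appropriately) gives |f(z)| = e^{7r^3 + -3}, matching the bound. The additive constant -3 does not affect log log M(r) ~ 3·log r. Hence ρ = 3.
Therefore ρ = 3.

Order ρ = 3.


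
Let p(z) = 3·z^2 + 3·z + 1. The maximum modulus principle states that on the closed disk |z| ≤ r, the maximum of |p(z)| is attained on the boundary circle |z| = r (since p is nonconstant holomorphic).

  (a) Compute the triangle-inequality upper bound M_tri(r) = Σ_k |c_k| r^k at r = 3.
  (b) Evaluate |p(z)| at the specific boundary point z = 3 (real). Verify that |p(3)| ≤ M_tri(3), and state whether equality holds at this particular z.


Coefficients: c_0 = 1, c_1 = 3, c_2 = 3. Radius r = 3.
Part (a). Triangle bound: M_tri(r) = Σ_k |c_k| r^k
  = |1|·3^0 + |3|·3^1 + |3|·3^2
  = 1 + 9 + 27 = 37.
This bounds M(r) := max_{|z|=r} |p(z)| from above; equality holds iff all terms c_k z^k can be made to align in phase at a single z on |z|=r.
Part (b). At z = 3 (real, on the circle |z| = r):
  p(3) = (1)·3^0 + (3)·3^1 + (3)·3^2 = 37.
  |p(3)| = 37.
Since all nonzero coefficients share the same sign, |p(3)| = 37 = M_tri(3); the triangle bound is attained at z = 3, so in fact M(r) = 37.

M_tri(3) = 37; |p(3)| = 37; equality at z=3: yes.


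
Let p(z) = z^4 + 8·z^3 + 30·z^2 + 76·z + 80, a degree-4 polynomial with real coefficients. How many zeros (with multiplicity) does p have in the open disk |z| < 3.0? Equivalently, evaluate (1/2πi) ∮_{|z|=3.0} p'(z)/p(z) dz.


The zeros of p are: (-1 + 3i), (-1 - 3i), -2, -4.
Their magnitudes are: 3.162, 3.162, 2, 4.
Zeros with |z| < R = 3.0: -2.
Count = 1.
By the argument principle, (1/2πi) ∮_{|z|=R} p'(z)/p(z) dz equals exactly this count.

Number of zeros inside |z| < 3.0: 1.


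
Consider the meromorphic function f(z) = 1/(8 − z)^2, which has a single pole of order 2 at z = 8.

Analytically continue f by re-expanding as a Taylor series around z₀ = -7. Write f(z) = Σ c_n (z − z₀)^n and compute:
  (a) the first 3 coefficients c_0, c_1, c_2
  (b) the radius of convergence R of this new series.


Let w = z − z₀, so z = z₀ + w.
Then 8 − z = 8 − (z₀ + w) = (8 − z₀) − w = 15 − w.
f(z) = 1/(15 − w)^2 = (1/(15)^2) · (1 − w/(15))^{−2}.
By the binomial series (1−u)^{−2} = Σ_{n≥0} C(n+1, 1) u^n for |u|<1, with u = w/(15):
  c_n = C(n+1, 1) / (15)^(n+2).
  c_0 = 1/(15)^2 = 1/225.
  c_1 = 2/(15)^3 = 2/3375.
  c_2 = 3/(15)^4 = 1/16875.
The series is valid for |w/d| < 1, i.e. |z − z₀| < |d|.
Radius of convergence: R = |8 − z₀| = |15| = 15 (distance from z₀ to the singularity z = 8).

c_0 = 1/225, c_1 = 2/3375, c_2 = 1/16875; R = 15.


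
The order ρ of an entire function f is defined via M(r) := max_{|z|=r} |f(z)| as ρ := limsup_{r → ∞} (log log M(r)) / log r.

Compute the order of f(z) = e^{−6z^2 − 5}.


|e^{−6z^2 − 5}| = e^{Re(-6·z^2) + -5} ≤ e^{6|z|^2 + -5} = e^{6r^2 + -5} on |z| = r, so ρ ≤ 2. Choosing z on |z|=r so that -6·z^2 is real positive (always possible by picking arg z appropriately) gives |f(z)| = e^{6r^2 + -5}, matching the bound. The additive constant -5 does not affect log log M(r) ~ 2·log r. Hence ρ = 2.
Therefore ρ = 2.

Order ρ = 2.


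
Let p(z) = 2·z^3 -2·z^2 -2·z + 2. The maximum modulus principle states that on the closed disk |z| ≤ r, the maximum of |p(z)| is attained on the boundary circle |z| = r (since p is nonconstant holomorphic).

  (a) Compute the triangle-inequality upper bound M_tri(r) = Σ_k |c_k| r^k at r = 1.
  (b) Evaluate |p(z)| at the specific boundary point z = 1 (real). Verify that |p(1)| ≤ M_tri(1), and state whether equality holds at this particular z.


Coefficients: c_0 = 2, c_1 = -2, c_2 = -2, c_3 = 2. Radius r = 1.
Part (a). Triangle bound: M_tri(r) = Σ_k |c_k| r^k
  = |2|·1^0 + |-2|·1^1 + |-2|·1^2 + |2|·1^3
  = 2 + 2 + 2 + 2 = 8.
This bounds M(r) := max_{|z|=r} |p(z)| from above; equality holds iff all terms c_k z^k can be made to align in phase at a single z on |z|=r.
Part (b). At z = 1 (real, on the circle |z| = r):
  p(1) = (2)·1^0 + (-2)·1^1 + (-2)·1^2 + (2)·1^3 = 0.
  |p(1)| = 0.
Check: |p(1)| = 0 ≤ 8 = M_tri(1). ✓ Equality does not hold at z = 1 (the coefficients have mixed signs, so the terms do not all align in phase there).

M_tri(1) = 8; |p(1)| = 0; equality at z=1: no.


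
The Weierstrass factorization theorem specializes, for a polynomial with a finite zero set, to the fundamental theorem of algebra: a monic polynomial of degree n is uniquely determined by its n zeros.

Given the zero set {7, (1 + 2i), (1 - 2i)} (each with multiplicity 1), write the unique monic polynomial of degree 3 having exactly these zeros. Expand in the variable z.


The polynomial is p(z) = ∏_{α ∈ S} (z − α), where S = {7, (1 + 2i), (1 - 2i)}.
Expanding the product yields: p(z) = z^3 -9·z^2 + 19·z -35.
Note conjugate pairs combine to real quadratics: (z − (1+2i))(z − (1−2i)) = z² − 2z + 5.
The resulting polynomial has degree 3 and real coefficients as required.

p(z) = z^3 -9·z^2 + 19·z -35.


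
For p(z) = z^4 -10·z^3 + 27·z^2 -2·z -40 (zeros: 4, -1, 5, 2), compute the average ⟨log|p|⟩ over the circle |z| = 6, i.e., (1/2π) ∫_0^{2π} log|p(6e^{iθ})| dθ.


Zeros: -1, 2, 4, 5; r = 6.
Inside |z| < r: -1, 2, 4, 5. Outside (|z| ≥ r): ∅.
p(0) = -40, so log|p(0)| = log(40) = 3.6889.
Apply Jensen: I(r) = log|p(0)| + Σ_k log(r/|z_k|), summed over zeros inside |z| < r.
  log(r/|z_k|) for z_k = 4: log(6/4) = 0.4055
  log(r/|z_k|) for z_k = -1: log(6/1) = 1.7918
  log(r/|z_k|) for z_k = 5: log(6/5) = 0.1823
  log(r/|z_k|) for z_k = 2: log(6/2) = 1.0986
Sum over inside zeros: 3.4782.
I(r) = log|p(0)| + (inside sum) = 3.6889 + 3.4782 = 7.1670.
Closed form (all zeros inside, monic): I(r) = n·log(r) = 4·log(6) = 7.1670. ✓

I(r) ≈ 7.1670.


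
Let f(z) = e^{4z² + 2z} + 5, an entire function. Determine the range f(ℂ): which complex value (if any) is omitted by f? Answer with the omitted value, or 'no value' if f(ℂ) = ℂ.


Little Picard bounds the complement of f(ℂ) to at most one point.
The exponent g(z) = 4z² + 2z is a nonconstant polynomial, hence surjective onto ℂ. So e^{g(z)} takes every value in {e^w : w ∈ ℂ} = ℂ ∖ {0}. Adding 5 shifts the range to ℂ ∖ {5}. f omits exactly 5.

Omitted value: 5.


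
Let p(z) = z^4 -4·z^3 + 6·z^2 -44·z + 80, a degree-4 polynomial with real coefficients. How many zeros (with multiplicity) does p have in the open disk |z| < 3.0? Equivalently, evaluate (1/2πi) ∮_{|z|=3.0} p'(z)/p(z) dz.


The zeros of p are: (-1 + 3i), (-1 - 3i), 2, 4.
Their magnitudes are: 3.162, 3.162, 2, 4.
Zeros with |z| < R = 3.0: 2.
Count = 1.
By the argument principle, (1/2πi) ∮_{|z|=R} p'(z)/p(z) dz equals exactly this count.

Number of zeros inside |z| < 3.0: 1.


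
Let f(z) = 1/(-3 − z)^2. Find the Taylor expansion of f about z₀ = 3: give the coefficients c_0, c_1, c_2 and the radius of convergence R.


Let w = z − z₀, so z = z₀ + w.
Then -3 − z = -3 − (z₀ + w) = (-3 − z₀) − w = -6 − w.
f(z) = 1/(-6 − w)^2 = (1/(-6)^2) · (1 − w/(-6))^{−2}.
By the binomial series (1−u)^{−2} = Σ_{n≥0} C(n+1, 1) u^n for |u|<1, with u = w/(-6):
  c_n = C(n+1, 1) / (-6)^(n+2).
  c_0 = 1/(-6)^2 = 1/36.
  c_1 = 2/(-6)^3 = -1/108.
  c_2 = 3/(-6)^4 = 1/432.
The series is valid for |w/d| < 1, i.e. |z − z₀| < |d|.
Radius of convergence: R = |-3 − z₀| = |-6| = 6 (distance from z₀ to the singularity z = -3).

c_0 = 1/36, c_1 = -1/108, c_2 = 1/432; R = 6.


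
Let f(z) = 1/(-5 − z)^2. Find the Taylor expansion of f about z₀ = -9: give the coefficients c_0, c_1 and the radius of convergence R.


Let w = z − z₀, so z = z₀ + w.
Then -5 − z = -5 − (z₀ + w) = (-5 − z₀) − w = 4 − w.
f(z) = 1/(4 − w)^2 = (1/(4)^2) · (1 − w/(4))^{−2}.
By the binomial series (1−u)^{−2} = Σ_{n≥0} C(n+1, 1) u^n for |u|<1, with u = w/(4):
  c_n = C(n+1, 1) / (4)^(n+2).
  c_0 = 1/(4)^2 = 1/16.
  c_1 = 2/(4)^3 = 1/32.
The series is valid for |w/d| < 1, i.e. |z − z₀| < |d|.
Radius of convergence: R = |-5 − z₀| = |4| = 4 (distance from z₀ to the singularity z = -5).

c_0 = 1/16, c_1 = 1/32; R = 4.


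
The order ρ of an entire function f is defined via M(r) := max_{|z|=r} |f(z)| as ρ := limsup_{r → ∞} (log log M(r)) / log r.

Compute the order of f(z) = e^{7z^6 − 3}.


|e^{7z^6 − 3}| = e^{Re(7·z^6) + -3} ≤ e^{7|z|^6 + -3} = e^{7r^6 + -3} on |z| = r, so ρ ≤ 6. Choosing z on |z|=r so that 7·z^6 is real positive (always possible by picking arg z appropriately) gives |f(z)| = e^{7r^6 + -3}, matching the bound. The additive constant -3 does not affect log log M(r) ~ 6·log r. Hence ρ = 6.
Therefore ρ = 6.

Order ρ = 6.


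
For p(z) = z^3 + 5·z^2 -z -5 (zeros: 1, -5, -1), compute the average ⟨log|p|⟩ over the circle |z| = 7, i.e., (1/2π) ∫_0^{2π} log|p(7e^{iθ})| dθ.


Zeros: -5, -1, 1; r = 7.
Inside |z| < r: -5, -1, 1. Outside (|z| ≥ r): ∅.
p(0) = -5, so log|p(0)| = log(5) = 1.6094.
Apply Jensen: I(r) = log|p(0)| + Σ_k log(r/|z_k|), summed over zeros inside |z| < r.
  log(r/|z_k|) for z_k = 1: log(7/1) = 1.9459
  log(r/|z_k|) for z_k = -5: log(7/5) = 0.3365
  log(r/|z_k|) for z_k = -1: log(7/1) = 1.9459
Sum over inside zeros: 4.2283.
I(r) = log|p(0)| + (inside sum) = 1.6094 + 4.2283 = 5.8377.
Closed form (all zeros inside, monic): I(r) = n·log(r) = 3·log(7) = 5.8377. ✓

I(r) ≈ 5.8377.


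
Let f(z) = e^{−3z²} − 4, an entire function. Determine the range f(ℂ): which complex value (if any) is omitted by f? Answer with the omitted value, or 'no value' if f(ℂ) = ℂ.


Little Picard bounds the complement of f(ℂ) to at most one point.
The exponent g(z) = −3z² is a nonconstant polynomial, hence surjective onto ℂ. So e^{g(z)} takes every value in {e^w : w ∈ ℂ} = ℂ ∖ {0}. Adding -4 shifts the range to ℂ ∖ {-4}. f omits exactly -4.

Omitted value: -4.
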